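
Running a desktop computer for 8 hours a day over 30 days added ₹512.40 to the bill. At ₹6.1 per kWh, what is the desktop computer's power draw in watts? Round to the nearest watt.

350 W

Energy = ₹512.40 ÷ ₹6.1/kWh = 84 kWh
Runtime = 8 h/day × 30 days = 240 h
Power = 84 kWh ÷ 240 h = 0.35 kW = 350 W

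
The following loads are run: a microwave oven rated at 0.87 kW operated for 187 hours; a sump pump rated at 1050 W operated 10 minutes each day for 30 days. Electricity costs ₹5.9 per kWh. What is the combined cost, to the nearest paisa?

₹990.85

microwave oven: 0.87 kW × 187 h = 162.69 kWh
sump pump: Runtime = 10 min × 30 = 300 min = 5 h
sump pump: 1.05 kW × 5 h = 5.25 kWh
Total energy = 167.94 kWh
Cost = 167.94 × ₹5.9 = ₹990.85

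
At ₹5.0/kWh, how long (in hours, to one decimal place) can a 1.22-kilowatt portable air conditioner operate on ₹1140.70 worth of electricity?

187.0 h

Energy available = ₹1140.70 ÷ ₹5.0/kWh = 228.14 kWh
Hours = 228.14 kWh ÷ 1.22 kW = 187.0 h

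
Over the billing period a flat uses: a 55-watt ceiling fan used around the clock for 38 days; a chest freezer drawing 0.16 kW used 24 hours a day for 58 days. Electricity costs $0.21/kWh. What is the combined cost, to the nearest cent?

$57.30

ceiling fan: Runtime = 24 h × 38 = 912 h
ceiling fan: 0.055 kW × 912 h = 50.16 kWh
chest freezer: Runtime = 24 h × 58 = 1392 h
chest freezer: 0.16 kW × 1392 h = 222.72 kWh
Total energy = 272.88 kWh
Cost = 272.88 × $0.21 = $57.30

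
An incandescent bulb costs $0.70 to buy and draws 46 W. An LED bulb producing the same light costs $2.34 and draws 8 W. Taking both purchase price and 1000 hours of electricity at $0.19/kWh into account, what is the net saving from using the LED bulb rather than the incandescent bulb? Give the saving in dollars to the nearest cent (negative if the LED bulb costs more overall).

$5.58

incandescent bulb: $0.70 + (46/1000) kW × 1000 h × $0.19 = $0.70 + $8.74 = $9.44
LED bulb: $2.34 + (8/1000) kW × 1000 h × $0.19 = $2.34 + $1.52 = $3.86
Saving = $9.44 − $3.86 = $5.58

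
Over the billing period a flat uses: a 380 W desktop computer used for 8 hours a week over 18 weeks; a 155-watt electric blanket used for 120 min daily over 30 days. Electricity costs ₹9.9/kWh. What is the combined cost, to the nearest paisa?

desktop computer: Runtime = 8 h/week × 18 weeks = 144 h
desktop computer: 0.38 kW × 144 h = 54.72 kWh
electric blanket: Runtime = 120 min × 30 = 3600 min = 60 h
electric blanket: 0.155 kW × 60 h = 9.3 kWh
Total energy = 64.02 kWh
Cost = 64.02 × ₹9.9 = ₹633.80

₹633.80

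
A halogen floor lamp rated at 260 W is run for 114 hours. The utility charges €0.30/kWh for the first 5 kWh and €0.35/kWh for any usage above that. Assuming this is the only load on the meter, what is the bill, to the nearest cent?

Energy = 0.26 kW × 114 h = 29.64 kWh
Tier 1 (0–5 kWh): 5 × €0.30 = €1.5
Above 5 kWh: 24.64 × €0.35 = €8.624
Bill = €10.12

€10.12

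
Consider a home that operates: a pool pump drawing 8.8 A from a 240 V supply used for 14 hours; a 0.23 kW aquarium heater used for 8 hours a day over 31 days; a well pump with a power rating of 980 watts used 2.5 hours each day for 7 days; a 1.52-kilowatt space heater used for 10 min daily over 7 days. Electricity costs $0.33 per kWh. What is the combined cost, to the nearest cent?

pool pump: Power = 8.8 A × 240 V = 2112 W = 2.112 kW
pool pump: 2.112 kW × 14 h = 29.568 kWh
aquarium heater: Runtime = 8 h/day × 31 days = 248 h
aquarium heater: 0.23 kW × 248 h = 57.04 kWh
well pump: Runtime = 2.5 h/day × 7 days = 17.5 h
well pump: 0.98 kW × 17.5 h = 17.15 kWh
space heater: Runtime = 10 min × 7 = 70 min = 1.166666… h
space heater: 1.52 kW × 1.166666… h = 1.773333… kWh
Total energy = 105.531333… kWh
Cost = 105.531333… × $0.33 = $34.83

$34.83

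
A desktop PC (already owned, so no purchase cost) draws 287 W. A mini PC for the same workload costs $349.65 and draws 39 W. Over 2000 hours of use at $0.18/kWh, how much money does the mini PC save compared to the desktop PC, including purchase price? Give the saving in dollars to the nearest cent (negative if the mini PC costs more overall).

desktop PC: $0.00 + (287/1000) kW × 2000 h × $0.18 = $0.00 + $103.32 = $103.32
mini PC: $349.65 + (39/1000) kW × 2000 h × $0.18 = $349.65 + $14.04 = $363.69
Saving = $103.32 − $363.69 = −$260.37

-$260.37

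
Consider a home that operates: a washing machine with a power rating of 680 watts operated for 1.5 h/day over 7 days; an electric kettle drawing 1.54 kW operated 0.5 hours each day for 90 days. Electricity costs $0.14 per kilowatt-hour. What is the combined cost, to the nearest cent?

$10.70

washing machine: Runtime = 1.5 h/day × 7 days = 10.5 h
washing machine: 0.68 kW × 10.5 h = 7.14 kWh
electric kettle: Runtime = 0.5 h/day × 90 days = 45 h
electric kettle: 1.54 kW × 45 h = 69.3 kWh
Total energy = 76.44 kWh
Cost = 76.44 × $0.14 = $10.70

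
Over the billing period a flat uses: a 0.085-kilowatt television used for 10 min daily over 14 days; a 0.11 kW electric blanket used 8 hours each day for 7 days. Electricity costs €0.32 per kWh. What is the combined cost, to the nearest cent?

television: Runtime = 10 min × 14 = 140 min = 2.333333… h
television: 0.085 kW × 2.333333… h = 0.198333… kWh
electric blanket: Runtime = 8 h/day × 7 days = 56 h
electric blanket: 0.11 kW × 56 h = 6.16 kWh
Total energy = 6.358333… kWh
Cost = 6.358333… × €0.32 = €2.03

€2.03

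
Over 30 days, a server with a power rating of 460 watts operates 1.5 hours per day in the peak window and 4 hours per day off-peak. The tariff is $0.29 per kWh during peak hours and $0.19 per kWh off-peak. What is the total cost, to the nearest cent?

Peak energy = 0.46 kW × 1.5 h × 30 = 20.7 kWh
Off-peak energy = 0.46 kW × 4 h × 30 = 55.2 kWh
Cost = 20.7 × $0.29 + 55.2 × $0.19 = $6.003 + $10.488 = $16.49

$16.49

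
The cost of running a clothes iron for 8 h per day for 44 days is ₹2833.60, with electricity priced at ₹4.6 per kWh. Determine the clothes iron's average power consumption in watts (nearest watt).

1750 W

Energy = ₹2833.60 ÷ ₹4.6/kWh = 616 kWh
Runtime = 8 h/day × 44 days = 352 h
Power = 616 kWh ÷ 352 h = 1.75 kW = 1750 W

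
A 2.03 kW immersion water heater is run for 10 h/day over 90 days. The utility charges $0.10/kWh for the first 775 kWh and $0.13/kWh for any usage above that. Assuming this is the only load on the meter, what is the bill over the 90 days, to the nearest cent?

Runtime = 10 h/day × 90 days = 900 h
Energy = 2.03 kW × 900 h = 1827 kWh
Tier 1 (0–775 kWh): 775 × $0.10 = $77.5
Above 775 kWh: 1052 × $0.13 = $136.76
Bill = $214.26

$214.26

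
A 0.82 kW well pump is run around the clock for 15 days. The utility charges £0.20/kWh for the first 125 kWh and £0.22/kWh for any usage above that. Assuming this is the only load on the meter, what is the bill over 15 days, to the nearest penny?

£62.44

Runtime = 24 h × 15 = 360 h
Energy = 0.82 kW × 360 h = 295.2 kWh
Tier 1 (0–125 kWh): 125 × £0.20 = £25
Above 125 kWh: 170.2 × £0.22 = £37.444
Bill = £62.44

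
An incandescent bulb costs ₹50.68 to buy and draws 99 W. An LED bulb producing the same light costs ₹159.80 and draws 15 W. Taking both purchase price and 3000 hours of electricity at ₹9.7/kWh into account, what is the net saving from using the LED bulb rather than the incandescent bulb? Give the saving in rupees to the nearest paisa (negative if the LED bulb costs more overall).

₹2335.28

incandescent bulb: ₹50.68 + (99/1000) kW × 3000 h × ₹9.7 = ₹50.68 + ₹2880.9 = ₹2931.58
LED bulb: ₹159.80 + (15/1000) kW × 3000 h × ₹9.7 = ₹159.80 + ₹436.5 = ₹596.3
Saving = ₹2931.58 − ₹596.3 = ₹2335.28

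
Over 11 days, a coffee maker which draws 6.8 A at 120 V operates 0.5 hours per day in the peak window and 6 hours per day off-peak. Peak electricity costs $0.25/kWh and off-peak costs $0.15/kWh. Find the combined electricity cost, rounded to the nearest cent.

$9.20

Power = 6.8 A × 120 V = 816 W = 0.816 kW
Peak energy = 0.816 kW × 0.5 h × 11 = 4.488 kWh
Off-peak energy = 0.816 kW × 6 h × 11 = 53.856 kWh
Cost = 4.488 × $0.25 + 53.856 × $0.15 = $1.122 + $8.0784 = $9.20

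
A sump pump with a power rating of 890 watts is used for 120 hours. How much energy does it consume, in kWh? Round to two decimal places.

Energy = 0.89 kW × 120 h = 106.8 kWh

106.80 kWh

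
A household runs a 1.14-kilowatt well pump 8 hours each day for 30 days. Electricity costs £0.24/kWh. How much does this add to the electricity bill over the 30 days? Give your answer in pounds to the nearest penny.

£65.66

Runtime = 8 h/day × 30 days = 240 h
Energy = 1.14 kW × 240 h = 273.6 kWh
Cost = 273.6 kWh × £0.24/kWh = £65.66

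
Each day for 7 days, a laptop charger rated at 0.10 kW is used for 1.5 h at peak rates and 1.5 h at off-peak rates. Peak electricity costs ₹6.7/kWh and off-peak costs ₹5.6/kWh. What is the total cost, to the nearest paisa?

Peak energy = 0.1 kW × 1.5 h × 7 = 1.05 kWh
Off-peak energy = 0.1 kW × 1.5 h × 7 = 1.05 kWh
Cost = 1.05 × ₹6.7 + 1.05 × ₹5.6 = ₹7.035 + ₹5.88 = ₹12.92

₹12.92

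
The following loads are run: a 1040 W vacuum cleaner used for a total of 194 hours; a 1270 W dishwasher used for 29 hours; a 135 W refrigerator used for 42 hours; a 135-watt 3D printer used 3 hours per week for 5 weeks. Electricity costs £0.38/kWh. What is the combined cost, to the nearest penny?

£93.59

vacuum cleaner: 1.04 kW × 194 h = 201.76 kWh
dishwasher: 1.27 kW × 29 h = 36.83 kWh
refrigerator: 0.135 kW × 42 h = 5.67 kWh
3D printer: Runtime = 3 h/week × 5 weeks = 15 h
3D printer: 0.135 kW × 15 h = 2.025 kWh
Total energy = 246.285 kWh
Cost = 246.285 × £0.38 = £93.59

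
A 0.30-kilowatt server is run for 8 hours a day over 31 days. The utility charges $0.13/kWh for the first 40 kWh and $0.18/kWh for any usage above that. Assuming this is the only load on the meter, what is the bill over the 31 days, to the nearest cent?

$11.39

Runtime = 8 h/day × 31 days = 248 h
Energy = 0.3 kW × 248 h = 74.4 kWh
Tier 1 (0–40 kWh): 40 × $0.13 = $5.2
Above 40 kWh: 34.4 × $0.18 = $6.192
Bill = $11.39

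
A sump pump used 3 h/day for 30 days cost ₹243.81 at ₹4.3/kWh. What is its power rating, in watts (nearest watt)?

630 W

Energy = ₹243.81 ÷ ₹4.3/kWh = 56.7 kWh
Runtime = 3 h/day × 30 days = 90 h
Power = 56.7 kWh ÷ 90 h = 0.63 kW = 630 W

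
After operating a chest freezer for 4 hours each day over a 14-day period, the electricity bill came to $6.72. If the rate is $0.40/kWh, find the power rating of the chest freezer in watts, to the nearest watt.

300 W

Energy = $6.72 ÷ $0.40/kWh = 16.8 kWh
Runtime = 4 h/day × 14 days = 56 h
Power = 16.8 kWh ÷ 56 h = 0.3 kW = 300 W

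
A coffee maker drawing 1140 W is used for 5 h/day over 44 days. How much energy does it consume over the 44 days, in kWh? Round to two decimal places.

Runtime = 5 h/day × 44 days = 220 h
Energy = 1.14 kW × 220 h = 250.8 kWh

250.80 kWh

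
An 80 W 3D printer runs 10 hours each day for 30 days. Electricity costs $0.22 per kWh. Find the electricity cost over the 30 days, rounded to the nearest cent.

Runtime = 10 h/day × 30 days = 300 h
Energy = 0.08 kW × 300 h = 24 kWh
Cost = 24 kWh × $0.22/kWh = $5.28

$5.28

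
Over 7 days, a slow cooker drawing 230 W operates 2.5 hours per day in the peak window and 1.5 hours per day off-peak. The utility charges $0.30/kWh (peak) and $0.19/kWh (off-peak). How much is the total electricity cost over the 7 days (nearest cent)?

$1.67

Peak energy = 0.23 kW × 2.5 h × 7 = 4.025 kWh
Off-peak energy = 0.23 kW × 1.5 h × 7 = 2.415 kWh
Cost = 4.025 × $0.30 + 2.415 × $0.19 = $1.2075 + $0.45885 = $1.67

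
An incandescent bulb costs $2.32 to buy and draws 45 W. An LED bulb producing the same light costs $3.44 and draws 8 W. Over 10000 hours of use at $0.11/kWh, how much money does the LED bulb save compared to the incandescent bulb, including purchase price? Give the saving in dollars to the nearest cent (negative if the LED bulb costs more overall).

$39.58

incandescent bulb: $2.32 + (45/1000) kW × 10000 h × $0.11 = $2.32 + $49.5 = $51.82
LED bulb: $3.44 + (8/1000) kW × 10000 h × $0.11 = $3.44 + $8.8 = $12.24
Saving = $51.82 − $12.24 = $39.58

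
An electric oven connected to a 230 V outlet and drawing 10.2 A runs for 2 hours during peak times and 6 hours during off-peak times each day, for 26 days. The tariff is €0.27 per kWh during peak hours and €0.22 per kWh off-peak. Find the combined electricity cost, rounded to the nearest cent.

Power = 10.2 A × 230 V = 2346 W = 2.346 kW
Peak energy = 2.346 kW × 2 h × 26 = 121.992 kWh
Off-peak energy = 2.346 kW × 6 h × 26 = 365.976 kWh
Cost = 121.992 × €0.27 + 365.976 × €0.22 = €32.93784 + €80.51472 = €113.45

€113.45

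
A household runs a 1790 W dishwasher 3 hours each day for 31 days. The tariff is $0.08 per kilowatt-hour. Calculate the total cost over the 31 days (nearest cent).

Runtime = 3 h/day × 31 days = 93 h
Energy = 1.79 kW × 93 h = 166.47 kWh
Cost = 166.47 kWh × $0.08/kWh = $13.32

$13.32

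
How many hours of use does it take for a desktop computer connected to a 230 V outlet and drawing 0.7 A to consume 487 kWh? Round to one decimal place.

3024.8 h

Power = 0.7 A × 230 V = 161 W = 0.161 kW
Hours = 487 kWh ÷ 0.161 kW = 3024.8 h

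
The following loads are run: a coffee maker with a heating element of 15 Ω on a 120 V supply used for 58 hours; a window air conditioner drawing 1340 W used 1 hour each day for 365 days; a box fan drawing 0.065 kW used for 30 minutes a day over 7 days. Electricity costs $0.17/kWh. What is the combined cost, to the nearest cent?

coffee maker: Power = V²/R = 120²/15 = 960 W = 0.96 kW
coffee maker: 0.96 kW × 58 h = 55.68 kWh
window air conditioner: Runtime = 1 h/day × 365 days = 365 h
window air conditioner: 1.34 kW × 365 h = 489.1 kWh
box fan: Runtime = 30 min × 7 = 210 min = 3.5 h
box fan: 0.065 kW × 3.5 h = 0.2275 kWh
Total energy = 545.0075 kWh
Cost = 545.0075 × $0.17 = $92.65

$92.65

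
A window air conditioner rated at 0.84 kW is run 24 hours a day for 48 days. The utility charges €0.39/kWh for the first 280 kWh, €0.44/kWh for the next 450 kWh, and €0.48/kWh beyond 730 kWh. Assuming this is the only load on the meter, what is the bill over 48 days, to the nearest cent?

€421.29

Runtime = 24 h × 48 = 1152 h
Energy = 0.84 kW × 1152 h = 967.68 kWh
Tier 1 (0–280 kWh): 280 × €0.39 = €109.2
Tier 2 (280–730 kWh): 450 × €0.44 = €198
Above 730 kWh: 237.68 × €0.48 = €114.0864
Bill = €421.29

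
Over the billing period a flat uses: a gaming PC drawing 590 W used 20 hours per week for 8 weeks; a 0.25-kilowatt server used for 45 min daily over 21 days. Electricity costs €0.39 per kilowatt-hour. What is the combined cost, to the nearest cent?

€38.35

gaming PC: Runtime = 20 h/week × 8 weeks = 160 h
gaming PC: 0.59 kW × 160 h = 94.4 kWh
server: Runtime = 45 min × 21 = 945 min = 15.75 h
server: 0.25 kW × 15.75 h = 3.9375 kWh
Total energy = 98.3375 kWh
Cost = 98.3375 × €0.39 = €38.35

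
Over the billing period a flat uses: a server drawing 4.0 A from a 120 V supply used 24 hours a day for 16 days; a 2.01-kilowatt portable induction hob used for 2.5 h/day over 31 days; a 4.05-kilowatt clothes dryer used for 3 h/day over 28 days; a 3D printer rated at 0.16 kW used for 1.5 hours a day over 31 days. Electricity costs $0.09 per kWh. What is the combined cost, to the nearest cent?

$61.90

server: Power = 4.0 A × 120 V = 480 W = 0.48 kW
server: Runtime = 24 h × 16 = 384 h
server: 0.48 kW × 384 h = 184.32 kWh
portable induction hob: Runtime = 2.5 h/day × 31 days = 77.5 h
portable induction hob: 2.01 kW × 77.5 h = 155.775 kWh
clothes dryer: Runtime = 3 h/day × 28 days = 84 h
clothes dryer: 4.05 kW × 84 h = 340.2 kWh
3D printer: Runtime = 1.5 h/day × 31 days = 46.5 h
3D printer: 0.16 kW × 46.5 h = 7.44 kWh
Total energy = 687.735 kWh
Cost = 687.735 × $0.09 = $61.90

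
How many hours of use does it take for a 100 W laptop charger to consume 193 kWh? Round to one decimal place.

Hours = 193 kWh ÷ 0.1 kW = 1930.0 h

1930.0 h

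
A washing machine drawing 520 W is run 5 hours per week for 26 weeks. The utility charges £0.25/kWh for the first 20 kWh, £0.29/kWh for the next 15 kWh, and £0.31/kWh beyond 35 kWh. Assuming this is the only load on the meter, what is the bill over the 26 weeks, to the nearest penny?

Runtime = 5 h/week × 26 weeks = 130 h
Energy = 0.52 kW × 130 h = 67.6 kWh
Tier 1 (0–20 kWh): 20 × £0.25 = £5
Tier 2 (20–35 kWh): 15 × £0.29 = £4.35
Above 35 kWh: 32.6 × £0.31 = £10.106
Bill = £19.46

£19.46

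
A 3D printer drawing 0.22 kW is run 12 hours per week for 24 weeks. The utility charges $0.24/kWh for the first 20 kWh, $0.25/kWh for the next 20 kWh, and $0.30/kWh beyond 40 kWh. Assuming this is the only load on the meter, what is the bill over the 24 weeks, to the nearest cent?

Runtime = 12 h/week × 24 weeks = 288 h
Energy = 0.22 kW × 288 h = 63.36 kWh
Tier 1 (0–20 kWh): 20 × $0.24 = $4.8
Tier 2 (20–40 kWh): 20 × $0.25 = $5
Above 40 kWh: 23.36 × $0.30 = $7.008
Bill = $16.81

$16.81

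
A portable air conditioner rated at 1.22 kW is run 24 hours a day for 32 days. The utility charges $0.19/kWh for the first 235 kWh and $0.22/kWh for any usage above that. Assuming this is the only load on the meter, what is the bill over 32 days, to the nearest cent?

Runtime = 24 h × 32 = 768 h
Energy = 1.22 kW × 768 h = 936.96 kWh
Tier 1 (0–235 kWh): 235 × $0.19 = $44.65
Above 235 kWh: 701.96 × $0.22 = $154.4312
Bill = $199.08

$199.08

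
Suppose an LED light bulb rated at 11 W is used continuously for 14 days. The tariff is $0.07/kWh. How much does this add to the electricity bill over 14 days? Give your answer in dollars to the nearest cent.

$0.26

Runtime = 24 h × 14 = 336 h
Energy = 0.011 kW × 336 h = 3.696 kWh
Cost = 3.696 kWh × $0.07/kWh = $0.26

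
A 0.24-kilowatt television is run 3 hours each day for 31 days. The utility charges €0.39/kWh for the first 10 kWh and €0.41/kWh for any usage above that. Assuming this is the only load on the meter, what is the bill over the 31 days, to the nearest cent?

€8.95

Runtime = 3 h/day × 31 days = 93 h
Energy = 0.24 kW × 93 h = 22.32 kWh
Tier 1 (0–10 kWh): 10 × €0.39 = €3.9
Above 10 kWh: 12.32 × €0.41 = €5.0512
Bill = €8.95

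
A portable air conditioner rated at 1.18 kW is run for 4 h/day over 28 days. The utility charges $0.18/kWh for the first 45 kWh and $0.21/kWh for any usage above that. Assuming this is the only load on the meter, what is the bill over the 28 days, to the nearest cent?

Runtime = 4 h/day × 28 days = 112 h
Energy = 1.18 kW × 112 h = 132.16 kWh
Tier 1 (0–45 kWh): 45 × $0.18 = $8.1
Above 45 kWh: 87.16 × $0.21 = $18.3036
Bill = $26.40

$26.40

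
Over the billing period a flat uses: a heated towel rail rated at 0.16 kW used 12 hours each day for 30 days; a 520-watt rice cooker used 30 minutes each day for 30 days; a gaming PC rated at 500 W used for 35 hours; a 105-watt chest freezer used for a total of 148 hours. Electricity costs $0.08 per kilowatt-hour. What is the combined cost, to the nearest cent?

$7.88

heated towel rail: Runtime = 12 h/day × 30 days = 360 h
heated towel rail: 0.16 kW × 360 h = 57.6 kWh
rice cooker: Runtime = 30 min × 30 = 900 min = 15 h
rice cooker: 0.52 kW × 15 h = 7.8 kWh
gaming PC: 0.5 kW × 35 h = 17.5 kWh
chest freezer: 0.105 kW × 148 h = 15.54 kWh
Total energy = 98.44 kWh
Cost = 98.44 × $0.08 = $7.88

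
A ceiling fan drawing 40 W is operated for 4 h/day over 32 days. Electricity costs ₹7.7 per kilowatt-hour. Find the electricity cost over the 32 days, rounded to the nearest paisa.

Runtime = 4 h/day × 32 days = 128 h
Energy = 0.04 kW × 128 h = 5.12 kWh
Cost = 5.12 kWh × ₹7.7/kWh = ₹39.42

₹39.42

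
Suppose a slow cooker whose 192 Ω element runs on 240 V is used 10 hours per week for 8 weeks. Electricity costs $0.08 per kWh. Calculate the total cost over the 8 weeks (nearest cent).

Power = V²/R = 240²/192 = 300 W = 0.3 kW
Runtime = 10 h/week × 8 weeks = 80 h
Energy = 0.3 kW × 80 h = 24 kWh
Cost = 24 kWh × $0.08/kWh = $1.92

$1.92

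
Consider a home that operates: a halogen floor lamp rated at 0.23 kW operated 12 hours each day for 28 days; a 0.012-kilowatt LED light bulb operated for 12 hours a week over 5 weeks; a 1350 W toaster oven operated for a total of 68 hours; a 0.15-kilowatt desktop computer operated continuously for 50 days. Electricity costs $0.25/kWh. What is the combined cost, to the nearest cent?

halogen floor lamp: Runtime = 12 h/day × 28 days = 336 h
halogen floor lamp: 0.23 kW × 336 h = 77.28 kWh
LED light bulb: Runtime = 12 h/week × 5 weeks = 60 h
LED light bulb: 0.012 kW × 60 h = 0.72 kWh
toaster oven: 1.35 kW × 68 h = 91.8 kWh
desktop computer: Runtime = 24 h × 50 = 1200 h
desktop computer: 0.15 kW × 1200 h = 180 kWh
Total energy = 349.8 kWh
Cost = 349.8 × $0.25 = $87.45

$87.45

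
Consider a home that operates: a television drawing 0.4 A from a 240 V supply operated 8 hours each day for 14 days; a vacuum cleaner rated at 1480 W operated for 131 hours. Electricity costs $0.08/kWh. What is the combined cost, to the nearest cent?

television: Power = 0.4 A × 240 V = 96 W = 0.096 kW
television: Runtime = 8 h/day × 14 days = 112 h
television: 0.096 kW × 112 h = 10.752 kWh
vacuum cleaner: 1.48 kW × 131 h = 193.88 kWh
Total energy = 204.632 kWh
Cost = 204.632 × $0.08 = $16.37

$16.37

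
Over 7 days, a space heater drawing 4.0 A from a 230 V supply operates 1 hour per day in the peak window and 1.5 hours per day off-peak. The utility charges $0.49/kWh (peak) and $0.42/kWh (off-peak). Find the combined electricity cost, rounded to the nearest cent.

$7.21

Power = 4.0 A × 230 V = 920 W = 0.92 kW
Peak energy = 0.92 kW × 1 h × 7 = 6.44 kWh
Off-peak energy = 0.92 kW × 1.5 h × 7 = 9.66 kWh
Cost = 6.44 × $0.49 + 9.66 × $0.42 = $3.1556 + $4.0572 = $7.21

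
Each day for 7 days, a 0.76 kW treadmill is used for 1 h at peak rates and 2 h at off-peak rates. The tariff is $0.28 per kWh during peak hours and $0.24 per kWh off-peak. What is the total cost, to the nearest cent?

$4.04

Peak energy = 0.76 kW × 1 h × 7 = 5.32 kWh
Off-peak energy = 0.76 kW × 2 h × 7 = 10.64 kWh
Cost = 5.32 × $0.28 + 10.64 × $0.24 = $1.4896 + $2.5536 = $4.04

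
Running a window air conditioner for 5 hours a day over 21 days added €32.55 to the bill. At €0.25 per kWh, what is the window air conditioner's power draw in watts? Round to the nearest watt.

Energy = €32.55 ÷ €0.25/kWh = 130.2 kWh
Runtime = 5 h/day × 21 days = 105 h
Power = 130.2 kWh ÷ 105 h = 1.24 kW = 1240 W

1240 W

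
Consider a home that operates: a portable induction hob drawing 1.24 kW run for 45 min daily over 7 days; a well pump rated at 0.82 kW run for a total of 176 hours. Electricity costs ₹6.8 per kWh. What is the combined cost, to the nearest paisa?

portable induction hob: Runtime = 45 min × 7 = 315 min = 5.25 h
portable induction hob: 1.24 kW × 5.25 h = 6.51 kWh
well pump: 0.82 kW × 176 h = 144.32 kWh
Total energy = 150.83 kWh
Cost = 150.83 × ₹6.8 = ₹1025.64

₹1025.64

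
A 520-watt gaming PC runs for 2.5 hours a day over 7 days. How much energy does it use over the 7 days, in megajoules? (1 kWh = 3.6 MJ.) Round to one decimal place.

Runtime = 2.5 h/day × 7 days = 17.5 h
Energy = 0.52 kW × 17.5 h = 9.1 kWh
= 9.1 × 3.6 MJ = 32.8 MJ

32.8 MJ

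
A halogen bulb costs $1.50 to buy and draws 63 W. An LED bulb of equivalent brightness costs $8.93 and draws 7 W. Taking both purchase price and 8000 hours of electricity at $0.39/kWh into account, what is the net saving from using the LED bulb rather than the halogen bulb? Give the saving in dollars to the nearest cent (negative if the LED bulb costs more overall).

halogen bulb: $1.50 + (63/1000) kW × 8000 h × $0.39 = $1.50 + $196.56 = $198.06
LED bulb: $8.93 + (7/1000) kW × 8000 h × $0.39 = $8.93 + $21.84 = $30.77
Saving = $198.06 − $30.77 = $167.29

$167.29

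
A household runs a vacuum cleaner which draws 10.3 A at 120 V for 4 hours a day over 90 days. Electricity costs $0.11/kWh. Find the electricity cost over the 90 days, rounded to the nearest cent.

Power = 10.3 A × 120 V = 1236 W = 1.236 kW
Runtime = 4 h/day × 90 days = 360 h
Energy = 1.236 kW × 360 h = 444.96 kWh
Cost = 444.96 kWh × $0.11/kWh = $48.95

$48.95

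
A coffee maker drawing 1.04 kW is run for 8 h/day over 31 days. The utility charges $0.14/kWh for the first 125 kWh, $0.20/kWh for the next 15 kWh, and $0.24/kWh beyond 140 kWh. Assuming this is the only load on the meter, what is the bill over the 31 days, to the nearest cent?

Runtime = 8 h/day × 31 days = 248 h
Energy = 1.04 kW × 248 h = 257.92 kWh
Tier 1 (0–125 kWh): 125 × $0.14 = $17.5
Tier 2 (125–140 kWh): 15 × $0.20 = $3
Above 140 kWh: 117.92 × $0.24 = $28.3008
Bill = $48.80

$48.80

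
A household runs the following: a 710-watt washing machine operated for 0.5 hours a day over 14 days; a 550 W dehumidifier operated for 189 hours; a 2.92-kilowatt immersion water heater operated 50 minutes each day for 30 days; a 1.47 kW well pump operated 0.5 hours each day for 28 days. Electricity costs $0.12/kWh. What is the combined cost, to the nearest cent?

$24.30

washing machine: Runtime = 0.5 h/day × 14 days = 7 h
washing machine: 0.71 kW × 7 h = 4.97 kWh
dehumidifier: 0.55 kW × 189 h = 103.95 kWh
immersion water heater: Runtime = 50 min × 30 = 1500 min = 25 h
immersion water heater: 2.92 kW × 25 h = 73 kWh
well pump: Runtime = 0.5 h/day × 28 days = 14 h
well pump: 1.47 kW × 14 h = 20.58 kWh
Total energy = 202.5 kWh
Cost = 202.5 × $0.12 = $24.30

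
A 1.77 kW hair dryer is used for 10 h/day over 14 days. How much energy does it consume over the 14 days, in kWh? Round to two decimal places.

247.80 kWh

Runtime = 10 h/day × 14 days = 140 h
Energy = 1.77 kW × 140 h = 247.8 kWh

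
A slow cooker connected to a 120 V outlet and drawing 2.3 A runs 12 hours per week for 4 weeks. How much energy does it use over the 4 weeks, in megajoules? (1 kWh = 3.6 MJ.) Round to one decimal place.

Power = 2.3 A × 120 V = 276 W = 0.276 kW
Runtime = 12 h/week × 4 weeks = 48 h
Energy = 0.276 kW × 48 h = 13.248 kWh
= 13.248 × 3.6 MJ = 47.7 MJ

47.7 MJ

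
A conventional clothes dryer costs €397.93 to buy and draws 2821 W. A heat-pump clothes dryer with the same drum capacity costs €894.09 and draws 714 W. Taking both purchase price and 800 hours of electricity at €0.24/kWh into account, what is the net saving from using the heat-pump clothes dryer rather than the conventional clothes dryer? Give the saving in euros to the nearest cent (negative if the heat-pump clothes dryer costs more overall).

conventional clothes dryer: €397.93 + (2821/1000) kW × 800 h × €0.24 = €397.93 + €541.632 = €939.562
heat-pump clothes dryer: €894.09 + (714/1000) kW × 800 h × €0.24 = €894.09 + €137.088 = €1031.178
Saving = €939.562 − €1031.178 = −€91.616 → -€91.62

-€91.62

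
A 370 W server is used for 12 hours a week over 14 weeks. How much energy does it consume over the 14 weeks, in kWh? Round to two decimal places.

62.16 kWh

Runtime = 12 h/week × 14 weeks = 168 h
Energy = 0.37 kW × 168 h = 62.16 kWh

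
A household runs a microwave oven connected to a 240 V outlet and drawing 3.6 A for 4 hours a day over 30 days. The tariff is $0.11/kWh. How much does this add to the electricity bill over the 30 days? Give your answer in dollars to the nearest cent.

$11.40

Power = 3.6 A × 240 V = 864 W = 0.864 kW
Runtime = 4 h/day × 30 days = 120 h
Energy = 0.864 kW × 120 h = 103.68 kWh
Cost = 103.68 kWh × $0.11/kWh = $11.40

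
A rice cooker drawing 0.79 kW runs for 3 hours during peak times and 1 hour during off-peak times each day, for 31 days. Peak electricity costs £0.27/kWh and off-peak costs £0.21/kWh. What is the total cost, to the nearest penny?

Peak energy = 0.79 kW × 3 h × 31 = 73.47 kWh
Off-peak energy = 0.79 kW × 1 h × 31 = 24.49 kWh
Cost = 73.47 × £0.27 + 24.49 × £0.21 = £19.8369 + £5.1429 = £24.98

£24.98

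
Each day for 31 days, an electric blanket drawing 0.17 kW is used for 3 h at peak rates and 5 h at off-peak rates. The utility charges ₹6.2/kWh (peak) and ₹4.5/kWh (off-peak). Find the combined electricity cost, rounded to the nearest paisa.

₹216.60

Peak energy = 0.17 kW × 3 h × 31 = 15.81 kWh
Off-peak energy = 0.17 kW × 5 h × 31 = 26.35 kWh
Cost = 15.81 × ₹6.2 + 26.35 × ₹4.5 = ₹98.022 + ₹118.575 = ₹216.60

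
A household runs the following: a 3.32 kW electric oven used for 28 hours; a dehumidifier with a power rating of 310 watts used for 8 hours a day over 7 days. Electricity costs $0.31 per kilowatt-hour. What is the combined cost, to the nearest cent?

electric oven: 3.32 kW × 28 h = 92.96 kWh
dehumidifier: Runtime = 8 h/day × 7 days = 56 h
dehumidifier: 0.31 kW × 56 h = 17.36 kWh
Total energy = 110.32 kWh
Cost = 110.32 × $0.31 = $34.20

$34.20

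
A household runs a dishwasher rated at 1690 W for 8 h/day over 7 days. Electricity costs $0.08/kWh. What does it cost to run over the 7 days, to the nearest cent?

Runtime = 8 h/day × 7 days = 56 h
Energy = 1.69 kW × 56 h = 94.64 kWh
Cost = 94.64 kWh × $0.08/kWh = $7.57

$7.57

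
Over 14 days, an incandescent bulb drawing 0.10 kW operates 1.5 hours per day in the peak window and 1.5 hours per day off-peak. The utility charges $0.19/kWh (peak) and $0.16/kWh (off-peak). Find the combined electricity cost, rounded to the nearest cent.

Peak energy = 0.1 kW × 1.5 h × 14 = 2.1 kWh
Off-peak energy = 0.1 kW × 1.5 h × 14 = 2.1 kWh
Cost = 2.1 × $0.19 + 2.1 × $0.16 = $0.399 + $0.336 = $0.74

$0.74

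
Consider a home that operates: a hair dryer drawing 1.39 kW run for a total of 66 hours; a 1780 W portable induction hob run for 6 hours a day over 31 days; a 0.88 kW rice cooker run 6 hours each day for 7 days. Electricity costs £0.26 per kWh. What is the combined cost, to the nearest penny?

hair dryer: 1.39 kW × 66 h = 91.74 kWh
portable induction hob: Runtime = 6 h/day × 31 days = 186 h
portable induction hob: 1.78 kW × 186 h = 331.08 kWh
rice cooker: Runtime = 6 h/day × 7 days = 42 h
rice cooker: 0.88 kW × 42 h = 36.96 kWh
Total energy = 459.78 kWh
Cost = 459.78 × £0.26 = £119.54

£119.54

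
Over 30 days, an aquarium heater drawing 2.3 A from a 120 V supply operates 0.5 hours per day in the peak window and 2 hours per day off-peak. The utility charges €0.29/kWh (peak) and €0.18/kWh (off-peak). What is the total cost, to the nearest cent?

Power = 2.3 A × 120 V = 276 W = 0.276 kW
Peak energy = 0.276 kW × 0.5 h × 30 = 4.14 kWh
Off-peak energy = 0.276 kW × 2 h × 30 = 16.56 kWh
Cost = 4.14 × €0.29 + 16.56 × €0.18 = €1.2006 + €2.9808 = €4.18

€4.18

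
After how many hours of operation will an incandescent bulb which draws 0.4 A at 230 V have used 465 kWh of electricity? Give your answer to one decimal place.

5054.3 h

Power = 0.4 A × 230 V = 92 W = 0.092 kW
Hours = 465 kWh ÷ 0.092 kW = 5054.3 h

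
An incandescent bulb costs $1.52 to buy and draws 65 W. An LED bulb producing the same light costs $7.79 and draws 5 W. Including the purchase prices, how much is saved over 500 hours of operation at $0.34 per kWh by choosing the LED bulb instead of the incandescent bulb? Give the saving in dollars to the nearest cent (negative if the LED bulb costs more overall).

$3.93

incandescent bulb: $1.52 + (65/1000) kW × 500 h × $0.34 = $1.52 + $11.05 = $12.57
LED bulb: $7.79 + (5/1000) kW × 500 h × $0.34 = $7.79 + $0.85 = $8.64
Saving = $12.57 − $8.64 = $3.93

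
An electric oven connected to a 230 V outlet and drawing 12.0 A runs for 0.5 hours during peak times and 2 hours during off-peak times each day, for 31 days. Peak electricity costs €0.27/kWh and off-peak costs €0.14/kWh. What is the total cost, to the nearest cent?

€35.51

Power = 12.0 A × 230 V = 2760 W = 2.76 kW
Peak energy = 2.76 kW × 0.5 h × 31 = 42.78 kWh
Off-peak energy = 2.76 kW × 2 h × 31 = 171.12 kWh
Cost = 42.78 × €0.27 + 171.12 × €0.14 = €11.5506 + €23.9568 = €35.51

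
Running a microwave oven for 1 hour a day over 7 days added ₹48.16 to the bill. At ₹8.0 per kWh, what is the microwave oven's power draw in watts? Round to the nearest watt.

860 W

Energy = ₹48.16 ÷ ₹8.0/kWh = 6.02 kWh
Runtime = 1 h/day × 7 days = 7 h
Power = 6.02 kWh ÷ 7 h = 0.86 kW = 860 W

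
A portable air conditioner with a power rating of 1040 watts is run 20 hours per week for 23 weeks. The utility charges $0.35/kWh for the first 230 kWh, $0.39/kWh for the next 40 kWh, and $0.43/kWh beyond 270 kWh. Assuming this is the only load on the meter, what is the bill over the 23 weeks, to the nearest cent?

$185.71

Runtime = 20 h/week × 23 weeks = 460 h
Energy = 1.04 kW × 460 h = 478.4 kWh
Tier 1 (0–230 kWh): 230 × $0.35 = $80.5
Tier 2 (230–270 kWh): 40 × $0.39 = $15.6
Above 270 kWh: 208.4 × $0.43 = $89.612
Bill = $185.71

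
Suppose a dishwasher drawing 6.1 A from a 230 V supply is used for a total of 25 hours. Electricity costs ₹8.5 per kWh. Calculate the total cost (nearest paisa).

₹298.14

Power = 6.1 A × 230 V = 1403 W = 1.403 kW
Energy = 1.403 kW × 25 h = 35.075 kWh
Cost = 35.075 kWh × ₹8.5/kWh = ₹298.14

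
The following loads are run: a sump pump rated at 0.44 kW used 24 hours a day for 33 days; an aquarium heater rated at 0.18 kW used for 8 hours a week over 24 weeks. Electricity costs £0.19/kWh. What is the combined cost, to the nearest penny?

sump pump: Runtime = 24 h × 33 = 792 h
sump pump: 0.44 kW × 792 h = 348.48 kWh
aquarium heater: Runtime = 8 h/week × 24 weeks = 192 h
aquarium heater: 0.18 kW × 192 h = 34.56 kWh
Total energy = 383.04 kWh
Cost = 383.04 × £0.19 = £72.78

£72.78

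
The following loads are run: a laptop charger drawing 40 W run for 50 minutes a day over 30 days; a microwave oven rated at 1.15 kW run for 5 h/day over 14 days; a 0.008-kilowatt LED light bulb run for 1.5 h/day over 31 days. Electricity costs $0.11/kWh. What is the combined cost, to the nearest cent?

laptop charger: Runtime = 50 min × 30 = 1500 min = 25 h
laptop charger: 0.04 kW × 25 h = 1 kWh
microwave oven: Runtime = 5 h/day × 14 days = 70 h
microwave oven: 1.15 kW × 70 h = 80.5 kWh
LED light bulb: Runtime = 1.5 h/day × 31 days = 46.5 h
LED light bulb: 0.008 kW × 46.5 h = 0.372 kWh
Total energy = 81.872 kWh
Cost = 81.872 × $0.11 = $9.01

$9.01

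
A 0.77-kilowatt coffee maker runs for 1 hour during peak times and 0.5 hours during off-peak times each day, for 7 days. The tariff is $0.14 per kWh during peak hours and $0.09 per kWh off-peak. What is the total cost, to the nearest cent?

$1.00

Peak energy = 0.77 kW × 1 h × 7 = 5.39 kWh
Off-peak energy = 0.77 kW × 0.5 h × 7 = 2.695 kWh
Cost = 5.39 × $0.14 + 2.695 × $0.09 = $0.7546 + $0.24255 = $1.00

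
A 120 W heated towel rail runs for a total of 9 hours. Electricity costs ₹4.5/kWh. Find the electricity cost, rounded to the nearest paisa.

₹4.86

Energy = 0.12 kW × 9 h = 1.08 kWh
Cost = 1.08 kWh × ₹4.5/kWh = ₹4.86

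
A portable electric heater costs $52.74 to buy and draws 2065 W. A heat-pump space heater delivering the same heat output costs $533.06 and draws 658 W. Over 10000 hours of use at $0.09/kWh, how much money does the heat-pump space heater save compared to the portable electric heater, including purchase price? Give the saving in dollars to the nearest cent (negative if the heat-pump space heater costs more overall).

$785.98

portable electric heater: $52.74 + (2065/1000) kW × 10000 h × $0.09 = $52.74 + $1858.5 = $1911.24
heat-pump space heater: $533.06 + (658/1000) kW × 10000 h × $0.09 = $533.06 + $592.2 = $1125.26
Saving = $1911.24 − $1125.26 = $785.98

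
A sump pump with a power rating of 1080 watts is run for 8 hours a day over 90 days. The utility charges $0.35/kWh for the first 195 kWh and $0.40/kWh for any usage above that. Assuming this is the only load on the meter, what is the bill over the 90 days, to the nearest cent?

$301.29

Runtime = 8 h/day × 90 days = 720 h
Energy = 1.08 kW × 720 h = 777.6 kWh
Tier 1 (0–195 kWh): 195 × $0.35 = $68.25
Above 195 kWh: 582.6 × $0.40 = $233.04
Bill = $301.29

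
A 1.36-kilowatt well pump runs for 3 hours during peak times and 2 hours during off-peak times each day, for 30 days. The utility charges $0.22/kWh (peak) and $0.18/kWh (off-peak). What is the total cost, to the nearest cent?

$41.62

Peak energy = 1.36 kW × 3 h × 30 = 122.4 kWh
Off-peak energy = 1.36 kW × 2 h × 30 = 81.6 kWh
Cost = 122.4 × $0.22 + 81.6 × $0.18 = $26.928 + $14.688 = $41.62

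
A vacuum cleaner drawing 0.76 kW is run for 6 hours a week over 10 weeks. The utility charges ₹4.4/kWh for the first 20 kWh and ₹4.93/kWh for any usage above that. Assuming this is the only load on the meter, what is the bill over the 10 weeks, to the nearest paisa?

Runtime = 6 h/week × 10 weeks = 60 h
Energy = 0.76 kW × 60 h = 45.6 kWh
Tier 1 (0–20 kWh): 20 × ₹4.4 = ₹88
Above 20 kWh: 25.6 × ₹4.93 = ₹126.208
Bill = ₹214.21

₹214.21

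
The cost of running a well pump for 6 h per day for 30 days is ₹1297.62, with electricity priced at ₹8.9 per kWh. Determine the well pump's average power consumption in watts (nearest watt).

810 W

Energy = ₹1297.62 ÷ ₹8.9/kWh = 145.8 kWh
Runtime = 6 h/day × 30 days = 180 h
Power = 145.8 kWh ÷ 180 h = 0.81 kW = 810 W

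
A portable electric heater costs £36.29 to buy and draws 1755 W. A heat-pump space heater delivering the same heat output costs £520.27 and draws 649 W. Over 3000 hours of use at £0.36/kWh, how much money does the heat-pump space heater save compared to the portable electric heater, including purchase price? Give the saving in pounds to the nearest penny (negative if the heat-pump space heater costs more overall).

portable electric heater: £36.29 + (1755/1000) kW × 3000 h × £0.36 = £36.29 + £1895.4 = £1931.69
heat-pump space heater: £520.27 + (649/1000) kW × 3000 h × £0.36 = £520.27 + £700.92 = £1221.19
Saving = £1931.69 − £1221.19 = £710.5

£710.50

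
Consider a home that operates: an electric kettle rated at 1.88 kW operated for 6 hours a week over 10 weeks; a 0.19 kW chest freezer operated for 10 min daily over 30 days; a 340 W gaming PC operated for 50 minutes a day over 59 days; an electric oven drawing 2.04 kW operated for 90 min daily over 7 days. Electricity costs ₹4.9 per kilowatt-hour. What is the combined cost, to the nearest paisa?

₹744.24

electric kettle: Runtime = 6 h/week × 10 weeks = 60 h
electric kettle: 1.88 kW × 60 h = 112.8 kWh
chest freezer: Runtime = 10 min × 30 = 300 min = 5 h
chest freezer: 0.19 kW × 5 h = 0.95 kWh
gaming PC: Runtime = 50 min × 59 = 2950 min = 49.166666… h
gaming PC: 0.34 kW × 49.166666… h = 16.716666… kWh
electric oven: Runtime = 90 min × 7 = 630 min = 10.5 h
electric oven: 2.04 kW × 10.5 h = 21.42 kWh
Total energy = 151.886666… kWh
Cost = 151.886666… × ₹4.9 = ₹744.24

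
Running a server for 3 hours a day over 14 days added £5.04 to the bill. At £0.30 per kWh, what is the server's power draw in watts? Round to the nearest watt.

400 W

Energy = £5.04 ÷ £0.30/kWh = 16.8 kWh
Runtime = 3 h/day × 14 days = 42 h
Power = 16.8 kWh ÷ 42 h = 0.4 kW = 400 W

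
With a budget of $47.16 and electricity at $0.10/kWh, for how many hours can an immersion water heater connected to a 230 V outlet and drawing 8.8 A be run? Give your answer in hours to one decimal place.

Power = 8.8 A × 230 V = 2024 W = 2.024 kW
Energy available = $47.16 ÷ $0.10/kWh = 471.6 kWh
Hours = 471.6 kWh ÷ 2.024 kW = 233.0 h

233.0 h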